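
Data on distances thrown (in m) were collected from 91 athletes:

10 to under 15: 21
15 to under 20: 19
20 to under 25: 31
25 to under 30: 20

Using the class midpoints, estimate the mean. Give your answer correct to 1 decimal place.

Midpoints: 12.5, 17.5, 22.5, 27.5
Σfm = 21×12.5 + 19×17.5 + 31×22.5 + 20×27.5 = 1842.5
n = Σf = 91
Mean = 1842.5 / 91 = 20.2473

20.2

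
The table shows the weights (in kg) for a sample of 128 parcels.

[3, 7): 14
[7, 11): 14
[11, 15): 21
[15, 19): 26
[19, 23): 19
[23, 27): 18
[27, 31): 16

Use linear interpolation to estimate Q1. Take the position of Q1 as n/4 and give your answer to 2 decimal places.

11.76

Cumulative frequencies: 14, 28, 49, 75, 94, 112, 128
n = 128; position = n/4 = 32.
This falls in the class [11, 15): L = 11, F = 28, f = 21, h = 4.
Lower quartile ≈ 11 + ((32 − 28) / 21) × 4 = 11.7619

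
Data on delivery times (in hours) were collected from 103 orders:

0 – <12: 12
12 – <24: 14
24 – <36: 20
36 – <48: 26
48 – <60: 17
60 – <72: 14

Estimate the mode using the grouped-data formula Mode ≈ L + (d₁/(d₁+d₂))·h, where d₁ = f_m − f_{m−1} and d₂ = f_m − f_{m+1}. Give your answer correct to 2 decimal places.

Modal class: 36 – <48 (highest frequency 26).
d₁ = 26 − 20 = 6, d₂ = 26 − 17 = 9
Mode ≈ 36 + (6/(6+9)) × 12 = 36 + 4.8000 = 40.8000

40.80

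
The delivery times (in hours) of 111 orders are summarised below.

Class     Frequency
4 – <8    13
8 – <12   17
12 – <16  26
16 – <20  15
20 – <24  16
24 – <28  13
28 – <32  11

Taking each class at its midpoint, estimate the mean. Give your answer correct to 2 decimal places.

Midpoints: 6, 10, 14, 18, 22, 26, 30
Σfm = 13×6 + 17×10 + 26×14 + 15×18 + 16×22 + 13×26 + 11×30 = 1902
n = Σf = 111
Mean = 1902 / 111 = 17.1351

17.14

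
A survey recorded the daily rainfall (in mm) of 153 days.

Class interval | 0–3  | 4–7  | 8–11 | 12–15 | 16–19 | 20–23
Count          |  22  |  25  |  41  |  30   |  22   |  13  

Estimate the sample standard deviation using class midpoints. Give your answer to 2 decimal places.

Midpoints: 1.5, 5.5, 9.5, 13.5, 17.5, 21.5
n = 153, Σfm = 1629.5, mean = 10.6503
Σfm² = 22720.25
Σf(m − x̄)² = Σfm² − (Σfm)²/n = 22720.25 − 1629.5²/153 = 5365.5425
Sample variance = 5365.5425 / 152 = 35.2996
Standard deviation = √35.2996 = 5.9413

5.94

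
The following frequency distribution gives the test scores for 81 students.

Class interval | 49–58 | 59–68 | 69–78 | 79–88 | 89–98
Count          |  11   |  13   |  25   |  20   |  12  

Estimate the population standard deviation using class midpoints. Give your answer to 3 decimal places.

Midpoints: 53.5, 63.5, 73.5, 83.5, 93.5
n = 81, Σfm = 6043.5, mean = 74.6111
Σfm² = 463312.25
Σf(m − x̄)² = Σfm² − (Σfm)²/n = 463312.25 − 6043.5²/81 = 12400.0000
Population variance = 12400.0000 / 81 = 153.0864
Standard deviation = √153.0864 = 12.3728

12.373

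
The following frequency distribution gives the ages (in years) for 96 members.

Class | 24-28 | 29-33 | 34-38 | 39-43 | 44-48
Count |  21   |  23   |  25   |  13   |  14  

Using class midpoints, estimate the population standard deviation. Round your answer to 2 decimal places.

Midpoints: 26, 31, 36, 41, 46
n = 96, Σfm = 3336, mean = 34.7500
Σfm² = 120176
Σf(m − x̄)² = Σfm² − (Σfm)²/n = 120176 − 3336²/96 = 4250.0000
Population variance = 4250.0000 / 96 = 44.2708
Standard deviation = √44.2708 = 6.6536

6.65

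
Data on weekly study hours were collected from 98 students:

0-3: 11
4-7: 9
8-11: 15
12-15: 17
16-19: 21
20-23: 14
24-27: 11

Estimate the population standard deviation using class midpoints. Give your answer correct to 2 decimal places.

Midpoints: 1.5, 5.5, 9.5, 13.5, 17.5, 21.5, 25.5
n = 98, Σfm = 1387, mean = 14.1531
Σfm² = 24804.5
Σf(m − x̄)² = Σfm² − (Σfm)²/n = 24804.5 − 1387²/98 = 5174.2041
Population variance = 5174.2041 / 98 = 52.7980
Standard deviation = √52.7980 = 7.2662

7.27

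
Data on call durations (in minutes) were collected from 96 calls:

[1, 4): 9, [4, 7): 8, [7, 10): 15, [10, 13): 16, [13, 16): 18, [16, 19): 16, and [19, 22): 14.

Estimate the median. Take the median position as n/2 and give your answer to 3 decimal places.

13.000

Cumulative frequencies: 9, 17, 32, 48, 66, 82, 96
n = 96; position = n/2 = 48.
This falls in the class [10, 13): L = 10, F = 32, f = 16, h = 3.
Median ≈ 10 + ((48 − 32) / 16) × 3 = 13.0000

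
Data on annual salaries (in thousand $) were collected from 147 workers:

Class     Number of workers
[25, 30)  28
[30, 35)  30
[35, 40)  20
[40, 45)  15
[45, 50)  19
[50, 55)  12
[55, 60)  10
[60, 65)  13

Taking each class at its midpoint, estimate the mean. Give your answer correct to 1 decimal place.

Midpoints: 27.5, 32.5, 37.5, 42.5, 47.5, 52.5, 57.5, 62.5
Σfm = 28×27.5 + 30×32.5 + 20×37.5 + 15×42.5 + 19×47.5 + 12×52.5 + 10×57.5 + 13×62.5 = 6052.5
n = Σf = 147
Mean = 6052.5 / 147 = 41.1735

41.2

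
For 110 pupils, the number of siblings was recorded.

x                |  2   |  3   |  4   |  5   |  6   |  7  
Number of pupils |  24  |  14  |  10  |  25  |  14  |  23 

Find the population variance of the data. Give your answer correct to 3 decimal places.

3.321

Values: 2, 3, 4, 5, 6, 7
n = 110, Σfx = 500, mean = 4.5455
Σfx² = 2638
Σf(x − x̄)² = Σfx² − (Σfx)²/n = 2638 − 500²/110 = 365.2727
Population variance = 365.2727 / 110 = 3.3207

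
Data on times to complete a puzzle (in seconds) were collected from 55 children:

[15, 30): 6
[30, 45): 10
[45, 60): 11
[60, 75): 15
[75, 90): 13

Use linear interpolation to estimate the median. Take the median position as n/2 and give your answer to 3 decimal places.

Cumulative frequencies: 6, 16, 27, 42, 55
n = 55; position = n/2 = 27.5.
This falls in the class [60, 75): L = 60, F = 27, f = 15, h = 15.
Median ≈ 60 + ((27.5 − 27) / 15) × 15 = 60.5000

60.500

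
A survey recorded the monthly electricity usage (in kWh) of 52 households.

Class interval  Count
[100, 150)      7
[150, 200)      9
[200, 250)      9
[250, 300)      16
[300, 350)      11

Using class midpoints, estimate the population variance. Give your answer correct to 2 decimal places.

Midpoints: 125, 175, 225, 275, 325
n = 52, Σfm = 12450, mean = 239.4231
Σfm² = 3212500
Σf(m − x̄)² = Σfm² − (Σfm)²/n = 3212500 − 12450²/52 = 231682.6923
Population variance = 231682.6923 / 52 = 4455.4364

4455.44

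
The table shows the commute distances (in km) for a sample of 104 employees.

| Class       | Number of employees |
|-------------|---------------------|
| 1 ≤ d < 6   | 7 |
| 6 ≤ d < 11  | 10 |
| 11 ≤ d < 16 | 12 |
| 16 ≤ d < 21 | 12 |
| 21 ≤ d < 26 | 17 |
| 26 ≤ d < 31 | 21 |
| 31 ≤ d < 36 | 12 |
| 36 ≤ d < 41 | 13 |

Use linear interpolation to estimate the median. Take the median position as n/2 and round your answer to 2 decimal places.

Cumulative frequencies: 7, 17, 29, 41, 58, 79, 91, 104
n = 104; position = n/2 = 52.
This falls in the class 21 ≤ d < 26: L = 21, F = 41, f = 17, h = 5.
Median ≈ 21 + ((52 − 41) / 17) × 5 = 24.2353

24.24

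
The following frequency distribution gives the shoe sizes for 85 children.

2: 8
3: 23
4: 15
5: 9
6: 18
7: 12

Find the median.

Cumulative frequencies: 8, 31, 46, 55, 73, 85
n = 85, so the median is the value in position (n+1)/2 = 43.
Position 43 falls at value 4.

4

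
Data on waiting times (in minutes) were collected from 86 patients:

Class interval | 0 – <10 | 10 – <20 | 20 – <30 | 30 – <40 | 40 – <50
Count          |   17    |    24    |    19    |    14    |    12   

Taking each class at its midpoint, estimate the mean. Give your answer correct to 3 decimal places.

22.674

Midpoints: 5, 15, 25, 35, 45
Σfm = 17×5 + 24×15 + 19×25 + 14×35 + 12×45 = 1950
n = Σf = 86
Mean = 1950 / 86 = 22.6744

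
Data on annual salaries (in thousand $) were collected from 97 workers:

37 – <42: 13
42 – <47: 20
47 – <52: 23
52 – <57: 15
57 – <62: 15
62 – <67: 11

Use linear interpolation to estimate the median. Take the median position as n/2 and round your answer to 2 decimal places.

50.37

Cumulative frequencies: 13, 33, 56, 71, 86, 97
n = 97; position = n/2 = 48.5.
This falls in the class 47 – <52: L = 47, F = 33, f = 23, h = 5.
Median ≈ 47 + ((48.5 − 33) / 23) × 5 = 50.3696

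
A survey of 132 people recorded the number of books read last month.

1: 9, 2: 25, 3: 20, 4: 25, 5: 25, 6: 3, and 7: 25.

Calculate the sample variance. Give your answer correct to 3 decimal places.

Values: 1, 2, 3, 4, 5, 6, 7
n = 132, Σfx = 537, mean = 4.0682
Σfx² = 2647
Σf(x − x̄)² = Σfx² − (Σfx)²/n = 2647 − 537²/132 = 462.3864
Sample variance = 462.3864 / 131 = 3.5297

3.530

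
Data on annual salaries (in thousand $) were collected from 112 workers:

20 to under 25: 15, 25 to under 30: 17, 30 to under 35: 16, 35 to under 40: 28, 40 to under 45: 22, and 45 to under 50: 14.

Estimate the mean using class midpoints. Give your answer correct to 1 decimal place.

35.5

Midpoints: 22.5, 27.5, 32.5, 37.5, 42.5, 47.5
Σfm = 15×22.5 + 17×27.5 + 16×32.5 + 28×37.5 + 22×42.5 + 14×47.5 = 3975
n = Σf = 112
Mean = 3975 / 112 = 35.4911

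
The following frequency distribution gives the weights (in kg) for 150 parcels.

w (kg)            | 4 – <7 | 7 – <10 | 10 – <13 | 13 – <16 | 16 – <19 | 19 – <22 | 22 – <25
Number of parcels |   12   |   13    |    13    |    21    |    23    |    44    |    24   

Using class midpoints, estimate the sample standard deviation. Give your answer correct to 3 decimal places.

Midpoints: 5.5, 8.5, 11.5, 14.5, 17.5, 20.5, 23.5
n = 150, Σfm = 2499, mean = 16.6600
Σfm² = 46225.5
Σf(m − x̄)² = Σfm² − (Σfm)²/n = 46225.5 − 2499²/150 = 4592.1600
Sample variance = 4592.1600 / 149 = 30.8199
Standard deviation = √30.8199 = 5.5516

5.552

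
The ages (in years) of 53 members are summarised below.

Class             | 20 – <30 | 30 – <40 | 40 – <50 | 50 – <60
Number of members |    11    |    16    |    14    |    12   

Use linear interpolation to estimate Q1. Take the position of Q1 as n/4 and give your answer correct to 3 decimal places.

Cumulative frequencies: 11, 27, 41, 53
n = 53; position = n/4 = 13.25.
This falls in the class 30 – <40: L = 30, F = 11, f = 16, h = 10.
Lower quartile ≈ 30 + ((13.25 − 11) / 16) × 10 = 31.4062

31.406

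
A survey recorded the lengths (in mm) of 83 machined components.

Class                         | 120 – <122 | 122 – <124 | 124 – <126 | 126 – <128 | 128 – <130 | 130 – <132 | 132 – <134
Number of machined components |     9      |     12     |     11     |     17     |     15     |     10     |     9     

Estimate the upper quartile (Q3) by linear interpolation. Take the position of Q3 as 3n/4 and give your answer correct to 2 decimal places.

Cumulative frequencies: 9, 21, 32, 49, 64, 74, 83
n = 83; position = 3n/4 = 62.25.
This falls in the class 128 – <130: L = 128, F = 49, f = 15, h = 2.
Upper quartile ≈ 128 + ((62.25 − 49) / 15) × 2 = 129.7667

129.77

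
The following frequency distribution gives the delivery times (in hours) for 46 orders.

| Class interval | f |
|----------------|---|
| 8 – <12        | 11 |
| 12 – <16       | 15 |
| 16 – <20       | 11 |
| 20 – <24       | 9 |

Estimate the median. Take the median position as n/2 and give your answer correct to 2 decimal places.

15.20

Cumulative frequencies: 11, 26, 37, 46
n = 46; position = n/2 = 23.
This falls in the class 12 – <16: L = 12, F = 11, f = 15, h = 4.
Median ≈ 12 + ((23 − 11) / 15) × 4 = 15.2000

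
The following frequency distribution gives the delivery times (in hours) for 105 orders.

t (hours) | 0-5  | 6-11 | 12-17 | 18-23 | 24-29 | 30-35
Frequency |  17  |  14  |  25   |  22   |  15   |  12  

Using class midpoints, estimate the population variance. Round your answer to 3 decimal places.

Midpoints: 2.5, 8.5, 14.5, 20.5, 26.5, 32.5
n = 105, Σfm = 1762.5, mean = 16.7857
Σfm² = 38828.25
Σf(m − x̄)² = Σfm² − (Σfm)²/n = 38828.25 − 1762.5²/105 = 9243.4286
Population variance = 9243.4286 / 105 = 88.0327

88.033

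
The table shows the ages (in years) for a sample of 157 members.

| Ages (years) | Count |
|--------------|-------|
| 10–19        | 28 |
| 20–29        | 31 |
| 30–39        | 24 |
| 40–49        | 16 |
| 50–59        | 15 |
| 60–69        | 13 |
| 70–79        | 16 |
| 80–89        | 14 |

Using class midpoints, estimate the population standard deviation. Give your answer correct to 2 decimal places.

Midpoints: 14.5, 24.5, 34.5, 44.5, 54.5, 64.5, 74.5, 84.5
n = 157, Σfm = 6736.5, mean = 42.9076
Σfm² = 372149.25
Σf(m − x̄)² = Σfm² − (Σfm)²/n = 372149.25 − 6736.5²/157 = 83101.9108
Population variance = 83101.9108 / 157 = 529.3115
Standard deviation = √529.3115 = 23.0068

23.01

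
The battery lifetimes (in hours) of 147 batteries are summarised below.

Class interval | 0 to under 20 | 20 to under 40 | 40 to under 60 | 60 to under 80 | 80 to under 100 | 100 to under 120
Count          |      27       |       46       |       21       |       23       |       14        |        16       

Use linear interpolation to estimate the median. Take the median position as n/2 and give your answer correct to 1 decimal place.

40.5

Cumulative frequencies: 27, 73, 94, 117, 131, 147
n = 147; position = n/2 = 73.5.
This falls in the class 40 to under 60: L = 40, F = 73, f = 21, h = 20.
Median ≈ 40 + ((73.5 − 73) / 21) × 20 = 40.4762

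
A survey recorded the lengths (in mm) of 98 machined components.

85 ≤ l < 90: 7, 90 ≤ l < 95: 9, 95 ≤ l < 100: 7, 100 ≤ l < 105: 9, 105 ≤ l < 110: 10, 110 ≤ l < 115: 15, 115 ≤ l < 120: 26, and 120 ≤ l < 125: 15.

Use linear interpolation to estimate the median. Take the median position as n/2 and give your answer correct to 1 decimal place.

Cumulative frequencies: 7, 16, 23, 32, 42, 57, 83, 98
n = 98; position = n/2 = 49.
This falls in the class 110 ≤ l < 115: L = 110, F = 42, f = 15, h = 5.
Median ≈ 110 + ((49 − 42) / 15) × 5 = 112.3333

112.3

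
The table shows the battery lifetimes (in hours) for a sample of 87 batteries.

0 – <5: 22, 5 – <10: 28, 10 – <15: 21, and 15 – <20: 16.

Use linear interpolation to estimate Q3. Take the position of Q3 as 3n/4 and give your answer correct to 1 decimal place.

Cumulative frequencies: 22, 50, 71, 87
n = 87; position = 3n/4 = 65.25.
This falls in the class 10 – <15: L = 10, F = 50, f = 21, h = 5.
Upper quartile ≈ 10 + ((65.25 − 50) / 21) × 5 = 13.6310

13.6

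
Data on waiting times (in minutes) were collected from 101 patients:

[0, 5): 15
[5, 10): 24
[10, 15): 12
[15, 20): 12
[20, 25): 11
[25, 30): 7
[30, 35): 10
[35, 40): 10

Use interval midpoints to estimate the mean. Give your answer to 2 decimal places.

Midpoints: 2.5, 7.5, 12.5, 17.5, 22.5, 27.5, 32.5, 37.5
Σfm = 15×2.5 + 24×7.5 + 12×12.5 + 12×17.5 + 11×22.5 + 7×27.5 + 10×32.5 + 10×37.5 = 1717.5
n = Σf = 101
Mean = 1717.5 / 101 = 17.0050

17.00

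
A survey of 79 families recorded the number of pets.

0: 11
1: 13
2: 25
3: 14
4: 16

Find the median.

2

Cumulative frequencies: 11, 24, 49, 63, 79
n = 79, so the median is the value in position (n+1)/2 = 40.
Position 40 falls at value 2.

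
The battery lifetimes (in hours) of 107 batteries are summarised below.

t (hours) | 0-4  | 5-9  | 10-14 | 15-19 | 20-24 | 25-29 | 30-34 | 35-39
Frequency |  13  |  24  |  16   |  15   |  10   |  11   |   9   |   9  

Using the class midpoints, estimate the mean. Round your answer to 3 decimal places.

Midpoints: 2, 7, 12, 17, 22, 27, 32, 37
Σfm = 13×2 + 24×7 + 16×12 + 15×17 + 10×22 + 11×27 + 9×32 + 9×37 = 1779
n = Σf = 107
Mean = 1779 / 107 = 16.6262

16.626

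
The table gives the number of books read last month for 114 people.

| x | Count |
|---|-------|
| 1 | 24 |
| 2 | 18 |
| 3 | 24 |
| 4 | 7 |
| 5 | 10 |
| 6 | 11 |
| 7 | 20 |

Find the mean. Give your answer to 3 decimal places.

Values: 1, 2, 3, 4, 5, 6, 7
Σfx = 24×1 + 18×2 + 24×3 + 7×4 + 10×5 + 11×6 + 20×7 = 416
n = Σf = 114
Mean = 416 / 114 = 3.6491

3.649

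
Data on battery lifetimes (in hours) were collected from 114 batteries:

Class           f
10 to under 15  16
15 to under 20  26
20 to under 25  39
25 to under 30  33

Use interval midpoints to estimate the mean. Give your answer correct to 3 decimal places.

Midpoints: 12.5, 17.5, 22.5, 27.5
Σfm = 16×12.5 + 26×17.5 + 39×22.5 + 33×27.5 = 2440
n = Σf = 114
Mean = 2440 / 114 = 21.4035

21.404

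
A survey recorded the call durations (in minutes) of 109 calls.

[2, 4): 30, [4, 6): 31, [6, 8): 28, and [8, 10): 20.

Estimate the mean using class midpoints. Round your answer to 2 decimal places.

5.70

Midpoints: 3, 5, 7, 9
Σfm = 30×3 + 31×5 + 28×7 + 20×9 = 621
n = Σf = 109
Mean = 621 / 109 = 5.6972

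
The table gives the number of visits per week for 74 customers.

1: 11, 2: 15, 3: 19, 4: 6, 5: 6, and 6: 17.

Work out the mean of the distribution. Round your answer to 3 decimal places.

3.432

Values: 1, 2, 3, 4, 5, 6
Σfx = 11×1 + 15×2 + 19×3 + 6×4 + 6×5 + 17×6 = 254
n = Σf = 74
Mean = 254 / 74 = 3.4324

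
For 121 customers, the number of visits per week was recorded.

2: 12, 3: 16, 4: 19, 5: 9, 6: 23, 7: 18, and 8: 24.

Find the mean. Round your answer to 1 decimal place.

Values: 2, 3, 4, 5, 6, 7, 8
Σfx = 12×2 + 16×3 + 19×4 + 9×5 + 23×6 + 18×7 + 24×8 = 649
n = Σf = 121
Mean = 649 / 121 = 5.3636

5.4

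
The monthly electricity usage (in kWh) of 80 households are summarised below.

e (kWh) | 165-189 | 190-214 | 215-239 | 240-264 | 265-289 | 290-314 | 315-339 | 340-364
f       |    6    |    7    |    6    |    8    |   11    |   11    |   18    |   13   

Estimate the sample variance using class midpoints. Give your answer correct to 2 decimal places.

Midpoints: 177, 202, 227, 252, 277, 302, 327, 352
n = 80, Σfm = 22685, mean = 283.5625
Σfm² = 6673545
Σf(m − x̄)² = Σfm² − (Σfm)²/n = 6673545 − 22685²/80 = 240929.6875
Sample variance = 240929.6875 / 79 = 3049.7429

3049.74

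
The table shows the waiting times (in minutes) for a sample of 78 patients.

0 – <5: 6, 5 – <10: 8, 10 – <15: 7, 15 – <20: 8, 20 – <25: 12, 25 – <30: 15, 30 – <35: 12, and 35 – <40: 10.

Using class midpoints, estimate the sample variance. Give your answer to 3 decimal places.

115.905

Midpoints: 2.5, 7.5, 12.5, 17.5, 22.5, 27.5, 32.5, 37.5
n = 78, Σfm = 1750, mean = 22.4359
Σfm² = 48187.5
Σf(m − x̄)² = Σfm² − (Σfm)²/n = 48187.5 − 1750²/78 = 8924.6795
Sample variance = 8924.6795 / 77 = 115.9049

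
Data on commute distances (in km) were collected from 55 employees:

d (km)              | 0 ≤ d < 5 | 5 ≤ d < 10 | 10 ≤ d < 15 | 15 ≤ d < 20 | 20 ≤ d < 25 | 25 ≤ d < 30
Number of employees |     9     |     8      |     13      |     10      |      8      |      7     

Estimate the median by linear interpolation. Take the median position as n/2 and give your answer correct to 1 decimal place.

14.0

Cumulative frequencies: 9, 17, 30, 40, 48, 55
n = 55; position = n/2 = 27.5.
This falls in the class 10 ≤ d < 15: L = 10, F = 17, f = 13, h = 5.
Median ≈ 10 + ((27.5 − 17) / 13) × 5 = 14.0385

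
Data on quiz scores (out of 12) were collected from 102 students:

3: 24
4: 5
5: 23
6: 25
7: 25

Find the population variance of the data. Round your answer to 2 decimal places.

Values: 3, 4, 5, 6, 7
n = 102, Σfx = 532, mean = 5.2157
Σfx² = 2996
Σf(x − x̄)² = Σfx² − (Σfx)²/n = 2996 − 532²/102 = 221.2549
Population variance = 221.2549 / 102 = 2.1692

2.17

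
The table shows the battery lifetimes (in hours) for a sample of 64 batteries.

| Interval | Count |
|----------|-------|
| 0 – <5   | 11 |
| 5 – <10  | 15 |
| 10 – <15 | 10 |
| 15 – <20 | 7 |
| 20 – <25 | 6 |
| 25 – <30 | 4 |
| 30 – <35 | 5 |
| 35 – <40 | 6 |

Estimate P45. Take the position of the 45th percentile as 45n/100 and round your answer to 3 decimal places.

Cumulative frequencies: 11, 26, 36, 43, 49, 53, 58, 64
n = 64; position = 45n/100 = 28.8.
This falls in the class 10 – <15: L = 10, F = 26, f = 10, h = 5.
45th percentile ≈ 10 + ((28.8 − 26) / 10) × 5 = 11.4000

11.400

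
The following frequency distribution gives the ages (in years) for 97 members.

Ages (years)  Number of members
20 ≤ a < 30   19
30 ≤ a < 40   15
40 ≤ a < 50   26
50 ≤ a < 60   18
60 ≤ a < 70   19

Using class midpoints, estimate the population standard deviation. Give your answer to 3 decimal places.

13.807

Midpoints: 25, 35, 45, 55, 65
n = 97, Σfm = 4395, mean = 45.3093
Σfm² = 217625
Σf(m − x̄)² = Σfm² − (Σfm)²/n = 217625 − 4395²/97 = 18490.7216
Population variance = 18490.7216 / 97 = 190.6260
Standard deviation = √190.6260 = 13.8067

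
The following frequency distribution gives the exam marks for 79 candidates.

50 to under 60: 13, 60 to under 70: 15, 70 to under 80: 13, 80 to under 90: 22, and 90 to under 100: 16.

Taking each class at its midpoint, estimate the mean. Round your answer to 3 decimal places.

76.646

Midpoints: 55, 65, 75, 85, 95
Σfm = 13×55 + 15×65 + 13×75 + 22×85 + 16×95 = 6055
n = Σf = 79
Mean = 6055 / 79 = 76.6456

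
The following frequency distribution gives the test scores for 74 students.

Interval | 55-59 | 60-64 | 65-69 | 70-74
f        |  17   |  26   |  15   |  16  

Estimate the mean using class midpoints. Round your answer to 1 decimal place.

64.0

Midpoints: 57, 62, 67, 72
Σfm = 17×57 + 26×62 + 15×67 + 16×72 = 4738
n = Σf = 74
Mean = 4738 / 74 = 64.0270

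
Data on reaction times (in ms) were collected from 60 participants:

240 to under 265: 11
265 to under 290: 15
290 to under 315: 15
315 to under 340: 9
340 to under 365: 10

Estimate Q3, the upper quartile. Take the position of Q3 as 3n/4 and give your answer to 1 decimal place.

326.1

Cumulative frequencies: 11, 26, 41, 50, 60
n = 60; position = 3n/4 = 45.
This falls in the class 315 to under 340: L = 315, F = 41, f = 9, h = 25.
Upper quartile ≈ 315 + ((45 − 41) / 9) × 25 = 326.1111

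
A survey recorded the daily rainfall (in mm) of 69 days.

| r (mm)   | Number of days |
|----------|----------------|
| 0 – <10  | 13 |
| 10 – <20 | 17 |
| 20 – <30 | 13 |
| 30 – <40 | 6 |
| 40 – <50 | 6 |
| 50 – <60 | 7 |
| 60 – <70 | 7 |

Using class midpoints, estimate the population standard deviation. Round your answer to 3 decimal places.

19.621

Midpoints: 5, 15, 25, 35, 45, 55, 65
n = 69, Σfm = 1965, mean = 28.4783
Σfm² = 82525
Σf(m − x̄)² = Σfm² − (Σfm)²/n = 82525 − 1965²/69 = 26565.2174
Population variance = 26565.2174 / 69 = 385.0032
Standard deviation = √385.0032 = 19.6215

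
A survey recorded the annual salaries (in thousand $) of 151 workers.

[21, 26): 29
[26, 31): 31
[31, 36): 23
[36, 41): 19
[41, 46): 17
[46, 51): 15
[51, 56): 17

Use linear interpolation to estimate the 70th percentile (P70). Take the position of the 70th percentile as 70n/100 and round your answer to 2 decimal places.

Cumulative frequencies: 29, 60, 83, 102, 119, 134, 151
n = 151; position = 70n/100 = 105.7.
This falls in the class [41, 46): L = 41, F = 102, f = 17, h = 5.
70th percentile ≈ 41 + ((105.7 − 102) / 17) × 5 = 42.0882

42.09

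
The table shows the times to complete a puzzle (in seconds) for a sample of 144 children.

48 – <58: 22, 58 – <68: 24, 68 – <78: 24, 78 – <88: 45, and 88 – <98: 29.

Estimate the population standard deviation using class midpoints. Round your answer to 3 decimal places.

13.553

Midpoints: 53, 63, 73, 83, 93
n = 144, Σfm = 10862, mean = 75.4306
Σfm² = 845776
Σf(m − x̄)² = Σfm² − (Σfm)²/n = 845776 − 10862²/144 = 26449.3056
Population variance = 26449.3056 / 144 = 183.6757
Standard deviation = √183.6757 = 13.5527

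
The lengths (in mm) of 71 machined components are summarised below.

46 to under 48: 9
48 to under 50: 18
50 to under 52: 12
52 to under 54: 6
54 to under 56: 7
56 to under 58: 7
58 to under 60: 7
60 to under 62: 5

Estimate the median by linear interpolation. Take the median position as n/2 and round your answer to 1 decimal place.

51.4

Cumulative frequencies: 9, 27, 39, 45, 52, 59, 66, 71
n = 71; position = n/2 = 35.5.
This falls in the class 50 to under 52: L = 50, F = 27, f = 12, h = 2.
Median ≈ 50 + ((35.5 − 27) / 12) × 2 = 51.4167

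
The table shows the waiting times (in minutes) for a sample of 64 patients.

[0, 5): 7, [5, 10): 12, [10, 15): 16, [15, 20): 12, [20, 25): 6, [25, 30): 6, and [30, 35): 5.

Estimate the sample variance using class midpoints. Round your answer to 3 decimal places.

75.298

Midpoints: 2.5, 7.5, 12.5, 17.5, 22.5, 27.5, 32.5
n = 64, Σfm = 980, mean = 15.3125
Σfm² = 19750
Σf(m − x̄)² = Σfm² − (Σfm)²/n = 19750 − 980²/64 = 4743.7500
Sample variance = 4743.7500 / 63 = 75.2976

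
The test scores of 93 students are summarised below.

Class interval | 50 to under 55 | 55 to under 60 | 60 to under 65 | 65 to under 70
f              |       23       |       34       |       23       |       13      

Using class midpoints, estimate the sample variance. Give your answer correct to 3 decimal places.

24.655

Midpoints: 52.5, 57.5, 62.5, 67.5
n = 93, Σfm = 5477.5, mean = 58.8978
Σfm² = 324881.25
Σf(m − x̄)² = Σfm² − (Σfm)²/n = 324881.25 − 5477.5²/93 = 2268.2796
Sample variance = 2268.2796 / 92 = 24.6552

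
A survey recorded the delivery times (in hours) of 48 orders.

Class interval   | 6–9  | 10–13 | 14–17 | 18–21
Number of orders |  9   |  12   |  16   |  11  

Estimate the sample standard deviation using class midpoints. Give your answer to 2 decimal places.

Midpoints: 7.5, 11.5, 15.5, 19.5
n = 48, Σfm = 668, mean = 13.9167
Σfm² = 10120
Σf(m − x̄)² = Σfm² − (Σfm)²/n = 10120 − 668²/48 = 823.6667
Sample variance = 823.6667 / 47 = 17.5248
Standard deviation = √17.5248 = 4.1863

4.19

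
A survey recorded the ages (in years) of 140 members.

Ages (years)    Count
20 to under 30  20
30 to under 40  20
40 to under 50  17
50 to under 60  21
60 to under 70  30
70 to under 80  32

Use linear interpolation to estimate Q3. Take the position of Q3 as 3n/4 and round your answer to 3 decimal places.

69.000

Cumulative frequencies: 20, 40, 57, 78, 108, 140
n = 140; position = 3n/4 = 105.
This falls in the class 60 to under 70: L = 60, F = 78, f = 30, h = 10.
Upper quartile ≈ 60 + ((105 − 78) / 30) × 10 = 69.0000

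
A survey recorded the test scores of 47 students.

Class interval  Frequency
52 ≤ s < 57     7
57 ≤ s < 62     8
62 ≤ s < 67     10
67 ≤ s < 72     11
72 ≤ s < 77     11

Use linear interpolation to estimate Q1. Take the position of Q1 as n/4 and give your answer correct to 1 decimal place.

60.0

Cumulative frequencies: 7, 15, 25, 36, 47
n = 47; position = n/4 = 11.75.
This falls in the class 57 ≤ s < 62: L = 57, F = 7, f = 8, h = 5.
Lower quartile ≈ 57 + ((11.75 − 7) / 8) × 5 = 59.9688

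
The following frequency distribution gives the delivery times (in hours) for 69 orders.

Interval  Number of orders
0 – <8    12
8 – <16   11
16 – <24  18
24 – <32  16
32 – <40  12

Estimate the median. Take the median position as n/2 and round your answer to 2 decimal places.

Cumulative frequencies: 12, 23, 41, 57, 69
n = 69; position = n/2 = 34.5.
This falls in the class 16 – <24: L = 16, F = 23, f = 18, h = 8.
Median ≈ 16 + ((34.5 − 23) / 18) × 8 = 21.1111

21.11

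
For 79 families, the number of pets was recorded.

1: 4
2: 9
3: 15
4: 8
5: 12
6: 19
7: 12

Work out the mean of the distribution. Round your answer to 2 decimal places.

Values: 1, 2, 3, 4, 5, 6, 7
Σfx = 4×1 + 9×2 + 15×3 + 8×4 + 12×5 + 19×6 + 12×7 = 357
n = Σf = 79
Mean = 357 / 79 = 4.5190

4.52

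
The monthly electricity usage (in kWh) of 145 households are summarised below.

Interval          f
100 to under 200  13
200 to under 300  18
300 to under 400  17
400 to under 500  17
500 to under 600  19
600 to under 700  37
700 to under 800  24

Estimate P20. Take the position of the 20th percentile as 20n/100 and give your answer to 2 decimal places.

Cumulative frequencies: 13, 31, 48, 65, 84, 121, 145
n = 145; position = 20n/100 = 29.
This falls in the class 200 to under 300: L = 200, F = 13, f = 18, h = 100.
20th percentile ≈ 200 + ((29 − 13) / 18) × 100 = 288.8889

288.89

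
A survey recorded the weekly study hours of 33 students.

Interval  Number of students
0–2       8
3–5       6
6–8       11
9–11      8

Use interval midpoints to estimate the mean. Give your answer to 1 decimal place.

Midpoints: 1, 4, 7, 10
Σfm = 8×1 + 6×4 + 11×7 + 8×10 = 189
n = Σf = 33
Mean = 189 / 33 = 5.7273

5.7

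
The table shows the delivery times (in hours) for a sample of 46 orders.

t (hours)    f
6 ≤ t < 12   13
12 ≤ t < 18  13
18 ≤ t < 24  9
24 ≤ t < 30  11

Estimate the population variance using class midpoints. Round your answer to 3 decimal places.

Midpoints: 9, 15, 21, 27
n = 46, Σfm = 798, mean = 17.3478
Σfm² = 15966
Σf(m − x̄)² = Σfm² − (Σfm)²/n = 15966 − 798²/46 = 2122.4348
Population variance = 2122.4348 / 46 = 46.1399

46.140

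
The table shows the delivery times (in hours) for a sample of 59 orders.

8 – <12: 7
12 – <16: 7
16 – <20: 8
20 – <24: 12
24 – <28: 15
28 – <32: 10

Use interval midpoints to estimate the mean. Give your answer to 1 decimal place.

Midpoints: 10, 14, 18, 22, 26, 30
Σfm = 7×10 + 7×14 + 8×18 + 12×22 + 15×26 + 10×30 = 1266
n = Σf = 59
Mean = 1266 / 59 = 21.4576

21.5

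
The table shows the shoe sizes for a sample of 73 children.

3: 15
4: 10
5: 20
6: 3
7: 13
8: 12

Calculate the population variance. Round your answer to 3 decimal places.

Values: 3, 4, 5, 6, 7, 8
n = 73, Σfx = 390, mean = 5.3425
Σfx² = 2308
Σf(x − x̄)² = Σfx² − (Σfx)²/n = 2308 − 390²/73 = 224.4384
Population variance = 224.4384 / 73 = 3.0745

3.074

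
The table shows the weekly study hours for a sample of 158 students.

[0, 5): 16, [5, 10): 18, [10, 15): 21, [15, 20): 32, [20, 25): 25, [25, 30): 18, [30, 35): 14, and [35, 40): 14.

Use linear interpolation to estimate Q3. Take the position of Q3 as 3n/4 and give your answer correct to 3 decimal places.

Cumulative frequencies: 16, 34, 55, 87, 112, 130, 144, 158
n = 158; position = 3n/4 = 118.5.
This falls in the class [25, 30): L = 25, F = 112, f = 18, h = 5.
Upper quartile ≈ 25 + ((118.5 − 112) / 18) × 5 = 26.8056

26.806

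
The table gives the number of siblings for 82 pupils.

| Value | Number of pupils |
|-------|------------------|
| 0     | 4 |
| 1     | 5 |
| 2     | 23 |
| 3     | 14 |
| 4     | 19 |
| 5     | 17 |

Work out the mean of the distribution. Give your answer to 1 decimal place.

Values: 0, 1, 2, 3, 4, 5
Σfx = 4×0 + 5×1 + 23×2 + 14×3 + 19×4 + 17×5 = 254
n = Σf = 82
Mean = 254 / 82 = 3.0976

3.1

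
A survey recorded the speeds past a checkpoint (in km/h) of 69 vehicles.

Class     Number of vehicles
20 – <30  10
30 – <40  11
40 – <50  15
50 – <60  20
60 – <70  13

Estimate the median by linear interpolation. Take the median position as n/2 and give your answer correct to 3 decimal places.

Cumulative frequencies: 10, 21, 36, 56, 69
n = 69; position = n/2 = 34.5.
This falls in the class 40 – <50: L = 40, F = 21, f = 15, h = 10.
Median ≈ 40 + ((34.5 − 21) / 15) × 10 = 49.0000

49.000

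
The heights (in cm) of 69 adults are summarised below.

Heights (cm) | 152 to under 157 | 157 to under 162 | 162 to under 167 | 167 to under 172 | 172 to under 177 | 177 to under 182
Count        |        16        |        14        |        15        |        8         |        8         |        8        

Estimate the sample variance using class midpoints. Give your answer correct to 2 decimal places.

69.83

Midpoints: 154.5, 159.5, 164.5, 169.5, 174.5, 179.5
n = 69, Σfm = 11360.5, mean = 164.6449
Σfm² = 1875197.25
Σf(m − x̄)² = Σfm² − (Σfm)²/n = 1875197.25 − 11360.5²/69 = 4748.5507
Sample variance = 4748.5507 / 68 = 69.8316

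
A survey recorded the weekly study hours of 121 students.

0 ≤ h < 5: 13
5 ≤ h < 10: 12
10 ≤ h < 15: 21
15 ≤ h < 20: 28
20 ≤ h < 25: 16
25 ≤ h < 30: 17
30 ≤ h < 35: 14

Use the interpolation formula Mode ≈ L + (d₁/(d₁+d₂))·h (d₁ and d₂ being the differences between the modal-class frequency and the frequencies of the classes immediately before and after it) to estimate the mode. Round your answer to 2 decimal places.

Modal class: 15 ≤ h < 20 (highest frequency 28).
d₁ = 28 − 21 = 7, d₂ = 28 − 16 = 12
Mode ≈ 15 + (7/(7+12)) × 5 = 15 + 1.8421 = 16.8421

16.84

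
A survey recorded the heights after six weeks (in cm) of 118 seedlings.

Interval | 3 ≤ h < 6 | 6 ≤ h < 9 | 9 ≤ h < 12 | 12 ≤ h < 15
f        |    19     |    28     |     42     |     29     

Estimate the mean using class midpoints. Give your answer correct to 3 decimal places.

9.559

Midpoints: 4.5, 7.5, 10.5, 13.5
Σfm = 19×4.5 + 28×7.5 + 42×10.5 + 29×13.5 = 1128
n = Σf = 118
Mean = 1128 / 118 = 9.5593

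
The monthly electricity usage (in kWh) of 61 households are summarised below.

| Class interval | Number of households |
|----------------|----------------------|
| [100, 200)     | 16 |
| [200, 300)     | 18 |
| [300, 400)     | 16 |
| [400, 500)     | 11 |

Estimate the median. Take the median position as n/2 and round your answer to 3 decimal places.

280.556

Cumulative frequencies: 16, 34, 50, 61
n = 61; position = n/2 = 30.5.
This falls in the class [200, 300): L = 200, F = 16, f = 18, h = 100.
Median ≈ 200 + ((30.5 − 16) / 18) × 100 = 280.5556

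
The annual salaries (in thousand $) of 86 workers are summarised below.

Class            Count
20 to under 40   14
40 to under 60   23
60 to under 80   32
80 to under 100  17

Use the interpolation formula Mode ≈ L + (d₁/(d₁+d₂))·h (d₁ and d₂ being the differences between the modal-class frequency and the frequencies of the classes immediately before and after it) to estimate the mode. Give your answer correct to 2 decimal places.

67.50

Modal class: 60 to under 80 (highest frequency 32).
d₁ = 32 − 23 = 9, d₂ = 32 − 17 = 15
Mode ≈ 60 + (9/(9+15)) × 20 = 60 + 7.5000 = 67.5000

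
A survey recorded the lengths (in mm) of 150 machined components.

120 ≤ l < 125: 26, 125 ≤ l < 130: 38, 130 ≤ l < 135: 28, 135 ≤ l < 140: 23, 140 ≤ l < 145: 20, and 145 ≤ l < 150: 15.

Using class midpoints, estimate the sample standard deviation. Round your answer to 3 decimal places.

7.962

Midpoints: 122.5, 127.5, 132.5, 137.5, 142.5, 147.5
n = 150, Σfm = 19965, mean = 133.1000
Σfm² = 2666787.5
Σf(m − x̄)² = Σfm² − (Σfm)²/n = 2666787.5 − 19965²/150 = 9446.0000
Sample variance = 9446.0000 / 149 = 63.3960
Standard deviation = √63.3960 = 7.9622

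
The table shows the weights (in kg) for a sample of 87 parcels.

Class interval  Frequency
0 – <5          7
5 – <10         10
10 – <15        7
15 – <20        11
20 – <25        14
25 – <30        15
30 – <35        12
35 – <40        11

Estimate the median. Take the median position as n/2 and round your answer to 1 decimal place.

23.0

Cumulative frequencies: 7, 17, 24, 35, 49, 64, 76, 87
n = 87; position = n/2 = 43.5.
This falls in the class 20 – <25: L = 20, F = 35, f = 14, h = 5.
Median ≈ 20 + ((43.5 − 35) / 14) × 5 = 23.0357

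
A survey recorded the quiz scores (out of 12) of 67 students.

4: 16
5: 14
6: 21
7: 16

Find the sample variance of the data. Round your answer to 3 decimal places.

1.221

Values: 4, 5, 6, 7
n = 67, Σfx = 372, mean = 5.5522
Σfx² = 2146
Σf(x − x̄)² = Σfx² − (Σfx)²/n = 2146 − 372²/67 = 80.5672
Sample variance = 80.5672 / 66 = 1.2207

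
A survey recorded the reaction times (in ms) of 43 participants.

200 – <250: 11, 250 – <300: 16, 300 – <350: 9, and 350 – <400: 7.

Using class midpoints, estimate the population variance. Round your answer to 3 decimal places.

Midpoints: 225, 275, 325, 375
n = 43, Σfm = 12425, mean = 288.9535
Σfm² = 3701875
Σf(m − x̄)² = Σfm² − (Σfm)²/n = 3701875 − 12425²/43 = 111627.9070
Population variance = 111627.9070 / 43 = 2595.9978

2595.998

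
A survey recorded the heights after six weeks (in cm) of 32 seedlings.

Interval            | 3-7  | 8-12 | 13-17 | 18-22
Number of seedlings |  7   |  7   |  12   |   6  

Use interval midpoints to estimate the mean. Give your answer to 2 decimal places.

Midpoints: 5, 10, 15, 20
Σfm = 7×5 + 7×10 + 12×15 + 6×20 = 405
n = Σf = 32
Mean = 405 / 32 = 12.6562

12.66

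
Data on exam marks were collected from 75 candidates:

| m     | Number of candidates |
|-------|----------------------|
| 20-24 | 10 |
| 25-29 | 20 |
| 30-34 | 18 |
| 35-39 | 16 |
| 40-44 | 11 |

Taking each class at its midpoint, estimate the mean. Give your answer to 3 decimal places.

31.867

Midpoints: 22, 27, 32, 37, 42
Σfm = 10×22 + 20×27 + 18×32 + 16×37 + 11×42 = 2390
n = Σf = 75
Mean = 2390 / 75 = 31.8667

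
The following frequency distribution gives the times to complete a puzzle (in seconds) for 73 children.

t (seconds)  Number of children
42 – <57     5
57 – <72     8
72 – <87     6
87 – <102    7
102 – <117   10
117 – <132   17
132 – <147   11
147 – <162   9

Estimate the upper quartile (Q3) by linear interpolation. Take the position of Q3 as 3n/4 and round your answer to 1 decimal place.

Cumulative frequencies: 5, 13, 19, 26, 36, 53, 64, 73
n = 73; position = 3n/4 = 54.75.
This falls in the class 132 – <147: L = 132, F = 53, f = 11, h = 15.
Upper quartile ≈ 132 + ((54.75 − 53) / 11) × 15 = 134.3864

134.4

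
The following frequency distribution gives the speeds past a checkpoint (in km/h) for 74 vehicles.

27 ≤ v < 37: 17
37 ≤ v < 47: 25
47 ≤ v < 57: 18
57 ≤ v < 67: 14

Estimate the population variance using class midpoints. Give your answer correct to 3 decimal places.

Midpoints: 32, 42, 52, 62
n = 74, Σfm = 3398, mean = 45.9189
Σfm² = 163996
Σf(m − x̄)² = Σfm² − (Σfm)²/n = 163996 − 3398²/74 = 7963.5135
Population variance = 7963.5135 / 74 = 107.6150

107.615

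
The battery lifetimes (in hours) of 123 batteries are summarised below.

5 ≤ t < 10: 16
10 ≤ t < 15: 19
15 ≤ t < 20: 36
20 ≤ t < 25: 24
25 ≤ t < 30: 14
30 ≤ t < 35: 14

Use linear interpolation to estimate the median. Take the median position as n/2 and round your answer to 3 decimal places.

18.681

Cumulative frequencies: 16, 35, 71, 95, 109, 123
n = 123; position = n/2 = 61.5.
This falls in the class 15 ≤ t < 20: L = 15, F = 35, f = 36, h = 5.
Median ≈ 15 + ((61.5 − 35) / 36) × 5 = 18.6806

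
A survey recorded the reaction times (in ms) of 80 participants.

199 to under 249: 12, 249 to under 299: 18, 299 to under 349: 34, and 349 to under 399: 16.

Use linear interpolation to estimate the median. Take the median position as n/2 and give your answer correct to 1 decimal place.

313.7

Cumulative frequencies: 12, 30, 64, 80
n = 80; position = n/2 = 40.
This falls in the class 299 to under 349: L = 299, F = 30, f = 34, h = 50.
Median ≈ 299 + ((40 − 30) / 34) × 50 = 313.7059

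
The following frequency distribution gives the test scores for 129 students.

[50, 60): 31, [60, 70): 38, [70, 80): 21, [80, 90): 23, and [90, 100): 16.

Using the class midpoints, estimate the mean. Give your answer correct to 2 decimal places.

71.51

Midpoints: 55, 65, 75, 85, 95
Σfm = 31×55 + 38×65 + 21×75 + 23×85 + 16×95 = 9225
n = Σf = 129
Mean = 9225 / 129 = 71.5116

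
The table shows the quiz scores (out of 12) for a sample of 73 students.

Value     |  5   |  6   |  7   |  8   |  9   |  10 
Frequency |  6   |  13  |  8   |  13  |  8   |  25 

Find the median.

8

Cumulative frequencies: 6, 19, 27, 40, 48, 73
n = 73, so the median is the value in position (n+1)/2 = 37.
Position 37 falls at value 8.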